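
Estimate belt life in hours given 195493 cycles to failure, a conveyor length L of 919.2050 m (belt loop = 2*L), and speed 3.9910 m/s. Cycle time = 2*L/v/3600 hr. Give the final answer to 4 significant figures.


cycle_time = 2 * 919.2050 / 3.9910 / 3600 = 0.127955 hr
life = 195493 * 0.127955 = 25010 hours


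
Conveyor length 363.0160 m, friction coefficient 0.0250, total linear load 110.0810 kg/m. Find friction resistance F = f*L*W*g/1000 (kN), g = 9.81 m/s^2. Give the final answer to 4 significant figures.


F = 0.0250 * 363.0160 * 110.0810 * 9.81 / 1000
F = 9.800 kN


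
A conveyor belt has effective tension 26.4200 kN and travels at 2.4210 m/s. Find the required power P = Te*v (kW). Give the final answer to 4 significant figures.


P = Te * v = 26.4200 * 2.4210
P = 63.96 kW


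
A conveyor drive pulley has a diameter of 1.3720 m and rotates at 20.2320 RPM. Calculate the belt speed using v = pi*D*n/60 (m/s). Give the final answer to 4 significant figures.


v = pi * 1.3720 * 20.2320 / 60
v = 1.453 m/s


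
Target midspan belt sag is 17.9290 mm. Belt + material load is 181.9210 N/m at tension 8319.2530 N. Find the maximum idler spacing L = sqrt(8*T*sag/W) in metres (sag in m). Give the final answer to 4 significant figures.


sag = 17.9290/1000 = 0.017929 m
L = sqrt(8 * 8319.2530 * 0.017929 / 181.9210)
L = 2.561 m


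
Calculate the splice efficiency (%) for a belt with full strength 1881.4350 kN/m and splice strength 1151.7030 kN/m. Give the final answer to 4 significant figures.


Eff = 1151.7030 / 1881.4350 * 100
Eff = 61.21 %


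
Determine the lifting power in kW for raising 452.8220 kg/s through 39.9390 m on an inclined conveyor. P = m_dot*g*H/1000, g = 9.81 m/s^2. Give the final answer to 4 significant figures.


P = 452.8220 * 9.81 * 39.9390 / 1000
P = 177.4 kW


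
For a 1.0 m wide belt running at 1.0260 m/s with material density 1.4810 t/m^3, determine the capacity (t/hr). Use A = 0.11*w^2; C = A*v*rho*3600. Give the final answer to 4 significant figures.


A = 0.11 * 1.0^2 = 0.11 m^2
C = 0.11 * 1.0260 * 1.4810 * 3600
C = 601.7 t/hr


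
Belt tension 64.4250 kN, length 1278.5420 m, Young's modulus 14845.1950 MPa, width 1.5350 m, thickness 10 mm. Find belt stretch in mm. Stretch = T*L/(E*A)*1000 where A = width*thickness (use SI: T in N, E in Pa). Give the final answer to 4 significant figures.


A = 1.5350 * 0.01 = 0.01535 m^2
Stretch = 64.4250*1000 * 1278.5420 / (14845.1950e6 * 0.01535) * 1000
Stretch = 361.5 mm


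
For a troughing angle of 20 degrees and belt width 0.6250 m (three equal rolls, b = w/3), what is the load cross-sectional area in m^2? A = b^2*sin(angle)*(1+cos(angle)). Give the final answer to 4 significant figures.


b = 0.6250/3 = 0.208333 m
A = 0.208333^2 * sin(20 deg) * (1 + cos(20 deg))
A = 0.02879 m^2


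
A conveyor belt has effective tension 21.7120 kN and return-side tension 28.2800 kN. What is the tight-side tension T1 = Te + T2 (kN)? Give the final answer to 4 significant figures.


T1 = Te + T2 = 21.7120 + 28.2800
T1 = 49.99 kN


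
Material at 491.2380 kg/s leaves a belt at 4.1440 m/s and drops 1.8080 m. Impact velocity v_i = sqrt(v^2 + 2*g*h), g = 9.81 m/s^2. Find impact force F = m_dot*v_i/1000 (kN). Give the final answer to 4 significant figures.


v_i = sqrt(4.1440^2 + 2*9.81*1.8080) = 7.25574 m/s
F = 491.2380 * 7.25574 / 1000
F = 3.564 kN


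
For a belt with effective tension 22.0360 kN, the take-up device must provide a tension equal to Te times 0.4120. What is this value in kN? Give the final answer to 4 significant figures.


T_tu = 22.0360 * 0.4120
T_tu = 9.079 kN


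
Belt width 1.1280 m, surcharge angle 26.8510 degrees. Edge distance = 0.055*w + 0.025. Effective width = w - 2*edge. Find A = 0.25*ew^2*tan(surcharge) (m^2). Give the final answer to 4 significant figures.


edge = 0.055*1.1280 + 0.025 = 0.08704 m
ew = 1.1280 - 2*0.08704 = 0.95392 m
A = 0.25 * 0.95392^2 * tan(26.8510 deg)
A = 0.1152 m^2


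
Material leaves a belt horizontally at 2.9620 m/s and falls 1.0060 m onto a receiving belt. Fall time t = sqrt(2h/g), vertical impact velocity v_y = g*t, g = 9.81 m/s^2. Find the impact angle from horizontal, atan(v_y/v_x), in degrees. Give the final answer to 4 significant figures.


t = sqrt(2*1.0060/9.81) = 0.452876 s
v_y = 9.81 * 0.452876 = 4.44271 m/s
angle = atan(4.44271 / 2.9620) = 56.31 deg


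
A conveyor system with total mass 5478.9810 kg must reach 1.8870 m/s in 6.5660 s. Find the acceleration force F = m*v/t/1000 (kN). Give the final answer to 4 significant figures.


F = 5478.9810 * 1.8870 / 6.5660 / 1000
F = 1.575 kN


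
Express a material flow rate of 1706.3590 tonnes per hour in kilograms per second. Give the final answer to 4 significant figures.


m_dot = 1706.3590 * 1000 / 3600
m_dot = 474.0 kg/s


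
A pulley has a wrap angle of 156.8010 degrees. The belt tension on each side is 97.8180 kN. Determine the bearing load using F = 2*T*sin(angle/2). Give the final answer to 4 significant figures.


F = 2 * 97.8180 * sin(156.8010/2 deg)
F = 191.6 kN


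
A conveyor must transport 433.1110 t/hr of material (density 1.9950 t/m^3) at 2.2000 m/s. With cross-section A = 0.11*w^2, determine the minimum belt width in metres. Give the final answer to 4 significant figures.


A_req = 433.1110 / (2.2000 * 1.9950 * 3600) = 0.0274114 m^2
w = sqrt(0.0274114 / 0.11)
w = 0.4992 m


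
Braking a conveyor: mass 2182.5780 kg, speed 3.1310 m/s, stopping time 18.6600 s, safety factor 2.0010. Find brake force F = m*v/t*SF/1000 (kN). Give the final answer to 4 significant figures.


F = 2182.5780 * 3.1310 / 18.6600 * 2.0010 / 1000
F = 0.7328 kN


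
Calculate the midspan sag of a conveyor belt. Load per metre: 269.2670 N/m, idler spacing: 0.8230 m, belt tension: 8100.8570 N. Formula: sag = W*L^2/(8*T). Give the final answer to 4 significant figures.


sag = 269.2670 * 0.8230^2 / (8 * 8100.8570)
sag = 0.002814 m


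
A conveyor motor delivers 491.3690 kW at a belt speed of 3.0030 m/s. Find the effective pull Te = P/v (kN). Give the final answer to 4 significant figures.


Te = P / v = 491.3690 / 3.0030
Te = 163.6 kN


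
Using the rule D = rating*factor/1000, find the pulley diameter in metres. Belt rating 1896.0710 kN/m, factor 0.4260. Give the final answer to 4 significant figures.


D = 1896.0710 * 0.4260 / 1000
D = 0.8077 m


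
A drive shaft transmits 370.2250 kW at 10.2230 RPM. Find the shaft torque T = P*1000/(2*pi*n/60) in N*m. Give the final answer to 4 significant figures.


omega = 2*pi*10.2230/60 = 1.07055 rad/s
T = 370.2250*1000 / 1.07055
T = 345800 N*m


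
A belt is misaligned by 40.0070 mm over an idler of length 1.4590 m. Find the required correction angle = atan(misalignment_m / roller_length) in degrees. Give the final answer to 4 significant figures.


misalign_m = 40.0070 / 1000 = 0.040007 m
angle = atan(0.040007 / 1.4590)
angle = 1.571 deg


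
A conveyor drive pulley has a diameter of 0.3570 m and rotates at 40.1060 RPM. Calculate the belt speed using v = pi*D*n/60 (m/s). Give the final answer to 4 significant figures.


v = pi * 0.3570 * 40.1060 / 60
v = 0.7497 m/s


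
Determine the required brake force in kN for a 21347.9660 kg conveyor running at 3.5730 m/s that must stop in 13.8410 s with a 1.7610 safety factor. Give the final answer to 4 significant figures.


F = 21347.9660 * 3.5730 / 13.8410 * 1.7610 / 1000
F = 9.705 kN


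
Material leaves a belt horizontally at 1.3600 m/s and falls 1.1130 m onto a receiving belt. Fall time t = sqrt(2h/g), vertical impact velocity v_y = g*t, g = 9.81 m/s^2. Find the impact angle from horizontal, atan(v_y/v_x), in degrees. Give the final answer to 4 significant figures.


t = sqrt(2*1.1130/9.81) = 0.476352 s
v_y = 9.81 * 0.476352 = 4.67301 m/s
angle = atan(4.67301 / 1.3600) = 73.77 deg


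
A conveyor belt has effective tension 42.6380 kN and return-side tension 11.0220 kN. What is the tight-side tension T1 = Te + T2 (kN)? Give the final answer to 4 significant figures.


T1 = Te + T2 = 42.6380 + 11.0220
T1 = 53.66 kN


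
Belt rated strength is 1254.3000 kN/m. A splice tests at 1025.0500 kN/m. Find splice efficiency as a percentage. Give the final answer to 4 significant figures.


Eff = 1025.0500 / 1254.3000 * 100
Eff = 81.72 %


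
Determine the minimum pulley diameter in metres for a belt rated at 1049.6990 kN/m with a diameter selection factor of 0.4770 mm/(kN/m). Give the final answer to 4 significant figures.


D = 1049.6990 * 0.4770 / 1000
D = 0.5007 m


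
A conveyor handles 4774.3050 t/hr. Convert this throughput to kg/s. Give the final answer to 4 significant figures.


m_dot = 4774.3050 * 1000 / 3600
m_dot = 1326 kg/s


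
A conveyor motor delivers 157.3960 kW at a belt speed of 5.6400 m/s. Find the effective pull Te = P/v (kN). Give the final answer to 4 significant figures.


Te = P / v = 157.3960 / 5.6400
Te = 27.91 kN


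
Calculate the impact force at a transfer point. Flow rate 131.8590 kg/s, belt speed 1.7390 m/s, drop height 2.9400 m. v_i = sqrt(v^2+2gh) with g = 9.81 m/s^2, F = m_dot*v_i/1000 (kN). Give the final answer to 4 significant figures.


v_i = sqrt(1.7390^2 + 2*9.81*2.9400) = 7.79146 m/s
F = 131.8590 * 7.79146 / 1000
F = 1.027 kN


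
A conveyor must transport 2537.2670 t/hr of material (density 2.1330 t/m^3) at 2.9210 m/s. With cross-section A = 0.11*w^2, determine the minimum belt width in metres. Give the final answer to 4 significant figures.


A_req = 2537.2670 / (2.9210 * 2.1330 * 3600) = 0.11312 m^2
w = sqrt(0.11312 / 0.11)
w = 1.014 m


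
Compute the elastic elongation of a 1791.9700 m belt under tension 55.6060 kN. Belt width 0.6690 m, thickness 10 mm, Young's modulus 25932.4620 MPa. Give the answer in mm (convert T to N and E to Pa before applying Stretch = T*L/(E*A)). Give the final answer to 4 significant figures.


A = 0.6690 * 0.01 = 0.00669 m^2
Stretch = 55.6060*1000 * 1791.9700 / (25932.4620e6 * 0.00669) * 1000
Stretch = 574.4 mm


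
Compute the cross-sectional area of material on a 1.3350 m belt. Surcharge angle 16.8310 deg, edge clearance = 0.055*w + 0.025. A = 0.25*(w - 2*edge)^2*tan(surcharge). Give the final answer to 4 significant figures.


edge = 0.055*1.3350 + 0.025 = 0.098425 m
ew = 1.3350 - 2*0.098425 = 1.13815 m
A = 0.25 * 1.13815^2 * tan(16.8310 deg)
A = 0.09797 m^2


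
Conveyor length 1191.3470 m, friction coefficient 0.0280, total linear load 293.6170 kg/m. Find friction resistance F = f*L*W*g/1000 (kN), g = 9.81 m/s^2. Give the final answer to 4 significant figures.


F = 0.0280 * 1191.3470 * 293.6170 * 9.81 / 1000
F = 96.08 kN


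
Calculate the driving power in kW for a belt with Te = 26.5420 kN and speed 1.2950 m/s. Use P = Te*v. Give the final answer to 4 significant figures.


P = Te * v = 26.5420 * 1.2950
P = 34.37 kW


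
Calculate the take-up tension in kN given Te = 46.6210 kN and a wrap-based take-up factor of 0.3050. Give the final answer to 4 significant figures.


T_tu = 46.6210 * 0.3050
T_tu = 14.22 kN


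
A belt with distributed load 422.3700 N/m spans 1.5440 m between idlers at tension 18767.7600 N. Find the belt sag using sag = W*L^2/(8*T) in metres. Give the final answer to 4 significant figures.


sag = 422.3700 * 1.5440^2 / (8 * 18767.7600)
sag = 0.006706 m


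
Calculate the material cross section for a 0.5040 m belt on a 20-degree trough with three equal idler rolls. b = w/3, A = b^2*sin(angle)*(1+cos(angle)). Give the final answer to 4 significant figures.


b = 0.5040/3 = 0.168 m
A = 0.168^2 * sin(20 deg) * (1 + cos(20 deg))
A = 0.01872 m^2


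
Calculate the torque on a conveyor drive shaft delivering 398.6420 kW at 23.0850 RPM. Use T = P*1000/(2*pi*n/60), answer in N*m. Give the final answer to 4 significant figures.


omega = 2*pi*23.0850/60 = 2.41746 rad/s
T = 398.6420*1000 / 2.41746
T = 164900 N*m


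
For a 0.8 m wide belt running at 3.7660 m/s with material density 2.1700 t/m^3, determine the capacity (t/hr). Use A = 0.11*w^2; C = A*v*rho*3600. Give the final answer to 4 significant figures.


A = 0.11 * 0.8^2 = 0.0704 m^2
C = 0.0704 * 3.7660 * 2.1700 * 3600
C = 2071 t/hr


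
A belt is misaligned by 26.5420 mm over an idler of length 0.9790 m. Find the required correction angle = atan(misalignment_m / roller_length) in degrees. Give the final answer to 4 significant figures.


misalign_m = 26.5420 / 1000 = 0.026542 m
angle = atan(0.026542 / 0.9790)
angle = 1.553 deg


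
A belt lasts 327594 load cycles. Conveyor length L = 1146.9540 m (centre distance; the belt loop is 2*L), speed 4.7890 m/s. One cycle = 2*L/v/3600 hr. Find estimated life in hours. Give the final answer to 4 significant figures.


cycle_time = 2 * 1146.9540 / 4.7890 / 3600 = 0.133054 hr
life = 327594 * 0.133054 = 43590 hours


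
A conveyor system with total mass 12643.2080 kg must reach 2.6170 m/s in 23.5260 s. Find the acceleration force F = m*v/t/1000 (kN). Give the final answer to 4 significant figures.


F = 12643.2080 * 2.6170 / 23.5260 / 1000
F = 1.406 kN


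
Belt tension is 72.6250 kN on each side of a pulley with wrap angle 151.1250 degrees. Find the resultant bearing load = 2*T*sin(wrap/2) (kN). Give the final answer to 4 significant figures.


F = 2 * 72.6250 * sin(151.1250/2 deg)
F = 140.7 kN


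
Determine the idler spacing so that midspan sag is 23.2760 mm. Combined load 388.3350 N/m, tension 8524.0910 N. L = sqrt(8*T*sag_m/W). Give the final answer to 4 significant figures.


sag = 23.2760/1000 = 0.023276 m
L = sqrt(8 * 8524.0910 * 0.023276 / 388.3350)
L = 2.022 m


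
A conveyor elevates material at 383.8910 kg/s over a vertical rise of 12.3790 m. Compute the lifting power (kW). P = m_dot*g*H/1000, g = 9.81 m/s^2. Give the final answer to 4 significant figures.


P = 383.8910 * 9.81 * 12.3790 / 1000
P = 46.62 kW


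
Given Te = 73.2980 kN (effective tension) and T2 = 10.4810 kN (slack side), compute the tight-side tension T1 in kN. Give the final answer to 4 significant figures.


T1 = Te + T2 = 73.2980 + 10.4810
T1 = 83.78 kN


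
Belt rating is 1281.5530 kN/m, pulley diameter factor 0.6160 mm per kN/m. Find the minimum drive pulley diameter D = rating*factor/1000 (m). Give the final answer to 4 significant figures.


D = 1281.5530 * 0.6160 / 1000
D = 0.7894 m


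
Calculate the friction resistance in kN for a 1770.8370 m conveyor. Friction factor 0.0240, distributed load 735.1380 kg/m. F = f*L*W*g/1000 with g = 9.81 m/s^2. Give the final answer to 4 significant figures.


F = 0.0240 * 1770.8370 * 735.1380 * 9.81 / 1000
F = 306.5 kN


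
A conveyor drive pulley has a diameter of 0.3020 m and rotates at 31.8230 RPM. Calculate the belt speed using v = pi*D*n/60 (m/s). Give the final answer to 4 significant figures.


v = pi * 0.3020 * 31.8230 / 60
v = 0.5032 m/s


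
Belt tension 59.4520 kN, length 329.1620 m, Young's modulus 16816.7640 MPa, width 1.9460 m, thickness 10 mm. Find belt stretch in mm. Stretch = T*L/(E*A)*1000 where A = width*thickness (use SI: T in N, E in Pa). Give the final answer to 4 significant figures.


A = 1.9460 * 0.01 = 0.01946 m^2
Stretch = 59.4520*1000 * 329.1620 / (16816.7640e6 * 0.01946) * 1000
Stretch = 59.80 mm


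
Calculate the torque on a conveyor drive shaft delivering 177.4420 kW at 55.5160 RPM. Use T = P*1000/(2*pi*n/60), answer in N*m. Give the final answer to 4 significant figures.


omega = 2*pi*55.5160/60 = 5.81362 rad/s
T = 177.4420*1000 / 5.81362
T = 30520 N*m


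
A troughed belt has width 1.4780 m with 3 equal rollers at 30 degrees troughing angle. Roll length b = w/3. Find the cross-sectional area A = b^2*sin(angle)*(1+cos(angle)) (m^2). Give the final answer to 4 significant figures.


b = 1.4780/3 = 0.492667 m
A = 0.492667^2 * sin(30 deg) * (1 + cos(30 deg))
A = 0.2265 m^2


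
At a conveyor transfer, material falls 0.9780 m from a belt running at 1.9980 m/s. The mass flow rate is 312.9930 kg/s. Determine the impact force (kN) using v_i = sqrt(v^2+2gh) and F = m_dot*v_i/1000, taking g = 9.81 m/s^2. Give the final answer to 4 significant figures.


v_i = sqrt(1.9980^2 + 2*9.81*0.9780) = 4.8146 m/s
F = 312.9930 * 4.8146 / 1000
F = 1.507 kN


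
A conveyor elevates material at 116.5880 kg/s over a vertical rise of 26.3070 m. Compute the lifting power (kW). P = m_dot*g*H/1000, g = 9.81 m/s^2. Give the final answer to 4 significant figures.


P = 116.5880 * 9.81 * 26.3070 / 1000
P = 30.09 kW


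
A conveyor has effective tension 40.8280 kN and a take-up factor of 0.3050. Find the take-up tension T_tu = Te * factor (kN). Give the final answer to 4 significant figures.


T_tu = 40.8280 * 0.3050
T_tu = 12.45 kN


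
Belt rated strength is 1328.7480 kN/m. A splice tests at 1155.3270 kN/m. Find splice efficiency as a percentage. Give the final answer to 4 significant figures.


Eff = 1155.3270 / 1328.7480 * 100
Eff = 86.95 %


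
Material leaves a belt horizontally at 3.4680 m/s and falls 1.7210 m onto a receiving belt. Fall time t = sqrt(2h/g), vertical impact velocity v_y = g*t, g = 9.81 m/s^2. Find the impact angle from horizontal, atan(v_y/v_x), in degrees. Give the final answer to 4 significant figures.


t = sqrt(2*1.7210/9.81) = 0.59234 s
v_y = 9.81 * 0.59234 = 5.81086 m/s
angle = atan(5.81086 / 3.4680) = 59.17 deg


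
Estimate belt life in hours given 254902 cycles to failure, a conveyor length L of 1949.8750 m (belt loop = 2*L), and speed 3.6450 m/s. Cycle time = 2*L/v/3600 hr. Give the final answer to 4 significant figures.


cycle_time = 2 * 1949.8750 / 3.6450 / 3600 = 0.297192 hr
life = 254902 * 0.297192 = 75750 hours


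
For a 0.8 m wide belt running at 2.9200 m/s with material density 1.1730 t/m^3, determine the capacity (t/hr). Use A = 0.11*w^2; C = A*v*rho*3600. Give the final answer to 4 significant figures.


A = 0.11 * 0.8^2 = 0.0704 m^2
C = 0.0704 * 2.9200 * 1.1730 * 3600
C = 868.1 t/hr


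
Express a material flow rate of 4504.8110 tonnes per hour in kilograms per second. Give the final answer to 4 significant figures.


m_dot = 4504.8110 * 1000 / 3600
m_dot = 1251 kg/s


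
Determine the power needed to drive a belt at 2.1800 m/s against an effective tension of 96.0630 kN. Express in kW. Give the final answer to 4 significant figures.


P = Te * v = 96.0630 * 2.1800
P = 209.4 kW


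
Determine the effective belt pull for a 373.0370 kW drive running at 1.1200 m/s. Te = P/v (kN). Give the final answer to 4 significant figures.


Te = P / v = 373.0370 / 1.1200
Te = 333.1 kN


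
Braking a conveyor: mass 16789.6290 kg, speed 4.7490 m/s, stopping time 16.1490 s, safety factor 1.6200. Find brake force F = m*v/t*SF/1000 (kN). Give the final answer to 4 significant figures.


F = 16789.6290 * 4.7490 / 16.1490 * 1.6200 / 1000
F = 7.999 kN


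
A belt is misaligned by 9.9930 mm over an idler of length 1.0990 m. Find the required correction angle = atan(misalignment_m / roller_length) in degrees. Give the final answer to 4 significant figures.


misalign_m = 9.9930 / 1000 = 0.009993 m
angle = atan(0.009993 / 1.0990)
angle = 0.5210 deg


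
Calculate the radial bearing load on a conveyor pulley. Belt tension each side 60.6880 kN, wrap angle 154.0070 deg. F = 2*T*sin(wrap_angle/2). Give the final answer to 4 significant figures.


F = 2 * 60.6880 * sin(154.0070/2 deg)
F = 118.3 kN


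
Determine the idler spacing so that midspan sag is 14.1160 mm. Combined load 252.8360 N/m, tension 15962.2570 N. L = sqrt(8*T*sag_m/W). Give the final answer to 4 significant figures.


sag = 14.1160/1000 = 0.014116 m
L = sqrt(8 * 15962.2570 * 0.014116 / 252.8360)
L = 2.670 m


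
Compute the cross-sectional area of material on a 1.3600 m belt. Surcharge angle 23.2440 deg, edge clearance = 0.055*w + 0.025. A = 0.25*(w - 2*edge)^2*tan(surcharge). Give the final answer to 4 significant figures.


edge = 0.055*1.3600 + 0.025 = 0.0998 m
ew = 1.3600 - 2*0.0998 = 1.1604 m
A = 0.25 * 1.1604^2 * tan(23.2440 deg)
A = 0.1446 m^2


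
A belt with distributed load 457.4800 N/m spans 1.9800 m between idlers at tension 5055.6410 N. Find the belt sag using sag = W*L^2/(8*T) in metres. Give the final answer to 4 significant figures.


sag = 457.4800 * 1.9800^2 / (8 * 5055.6410)
sag = 0.04434 m


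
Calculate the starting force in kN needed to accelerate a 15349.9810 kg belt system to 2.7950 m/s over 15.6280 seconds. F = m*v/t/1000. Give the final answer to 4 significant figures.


F = 15349.9810 * 2.7950 / 15.6280 / 1000
F = 2.745 kN


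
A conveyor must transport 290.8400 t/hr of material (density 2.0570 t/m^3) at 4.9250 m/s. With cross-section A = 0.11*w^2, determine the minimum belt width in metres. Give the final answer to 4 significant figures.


A_req = 290.8400 / (4.9250 * 2.0570 * 3600) = 0.00797464 m^2
w = sqrt(0.00797464 / 0.11)
w = 0.2693 m


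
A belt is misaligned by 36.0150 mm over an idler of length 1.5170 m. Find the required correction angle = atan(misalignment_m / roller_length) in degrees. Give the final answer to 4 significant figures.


misalign_m = 36.0150 / 1000 = 0.036015 m
angle = atan(0.036015 / 1.5170)
angle = 1.360 deg


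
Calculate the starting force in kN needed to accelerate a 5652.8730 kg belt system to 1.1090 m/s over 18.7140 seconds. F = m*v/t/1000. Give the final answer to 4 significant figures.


F = 5652.8730 * 1.1090 / 18.7140 / 1000
F = 0.3350 kN


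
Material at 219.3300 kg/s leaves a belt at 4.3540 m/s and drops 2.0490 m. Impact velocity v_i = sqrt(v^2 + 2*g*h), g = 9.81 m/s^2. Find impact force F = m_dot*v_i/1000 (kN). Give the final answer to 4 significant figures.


v_i = sqrt(4.3540^2 + 2*9.81*2.0490) = 7.69147 m/s
F = 219.3300 * 7.69147 / 1000
F = 1.687 kN


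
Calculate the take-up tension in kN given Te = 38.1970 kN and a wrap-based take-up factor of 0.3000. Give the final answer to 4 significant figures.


T_tu = 38.1970 * 0.3000
T_tu = 11.46 kN


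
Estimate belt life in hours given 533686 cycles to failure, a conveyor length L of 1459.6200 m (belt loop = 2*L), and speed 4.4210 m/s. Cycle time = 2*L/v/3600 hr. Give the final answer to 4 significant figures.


cycle_time = 2 * 1459.6200 / 4.4210 / 3600 = 0.18342 hr
life = 533686 * 0.18342 = 97890 hours


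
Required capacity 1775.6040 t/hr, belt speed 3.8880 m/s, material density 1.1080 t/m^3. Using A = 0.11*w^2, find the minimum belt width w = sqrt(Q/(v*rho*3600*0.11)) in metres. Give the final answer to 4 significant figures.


A_req = 1775.6040 / (3.8880 * 1.1080 * 3600) = 0.114493 m^2
w = sqrt(0.114493 / 0.11)
w = 1.020 m


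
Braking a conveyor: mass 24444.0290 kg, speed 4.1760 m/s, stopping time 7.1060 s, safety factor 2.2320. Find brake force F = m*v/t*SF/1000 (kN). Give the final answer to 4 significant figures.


F = 24444.0290 * 4.1760 / 7.1060 * 2.2320 / 1000
F = 32.06 kN


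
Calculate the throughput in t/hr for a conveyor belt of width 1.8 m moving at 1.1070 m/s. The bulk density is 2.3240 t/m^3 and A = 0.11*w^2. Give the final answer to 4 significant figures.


A = 0.11 * 1.8^2 = 0.3564 m^2
C = 0.3564 * 1.1070 * 2.3240 * 3600
C = 3301 t/hr


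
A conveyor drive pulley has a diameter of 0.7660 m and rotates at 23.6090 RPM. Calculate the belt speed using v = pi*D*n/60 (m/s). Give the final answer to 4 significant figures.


v = pi * 0.7660 * 23.6090 / 60
v = 0.9469 m/s


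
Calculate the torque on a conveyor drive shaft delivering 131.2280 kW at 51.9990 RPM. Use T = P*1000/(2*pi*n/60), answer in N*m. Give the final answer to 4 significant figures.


omega = 2*pi*51.9990/60 = 5.44532 rad/s
T = 131.2280*1000 / 5.44532
T = 24100 N*m


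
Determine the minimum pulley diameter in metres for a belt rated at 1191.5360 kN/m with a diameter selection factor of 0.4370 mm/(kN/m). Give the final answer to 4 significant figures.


D = 1191.5360 * 0.4370 / 1000
D = 0.5207 m


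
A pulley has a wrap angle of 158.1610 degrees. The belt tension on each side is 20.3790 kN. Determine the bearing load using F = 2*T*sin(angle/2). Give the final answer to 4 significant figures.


F = 2 * 20.3790 * sin(158.1610/2 deg)
F = 40.02 kN


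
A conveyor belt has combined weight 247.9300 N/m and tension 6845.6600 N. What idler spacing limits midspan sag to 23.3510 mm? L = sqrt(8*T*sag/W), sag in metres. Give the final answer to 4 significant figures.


sag = 23.3510/1000 = 0.023351 m
L = sqrt(8 * 6845.6600 * 0.023351 / 247.9300)
L = 2.271 m


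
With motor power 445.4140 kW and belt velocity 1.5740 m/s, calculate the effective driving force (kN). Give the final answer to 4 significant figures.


Te = P / v = 445.4140 / 1.5740
Te = 283.0 kN


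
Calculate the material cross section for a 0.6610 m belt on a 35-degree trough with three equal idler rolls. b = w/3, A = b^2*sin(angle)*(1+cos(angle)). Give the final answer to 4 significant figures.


b = 0.6610/3 = 0.220333 m
A = 0.220333^2 * sin(35 deg) * (1 + cos(35 deg))
A = 0.05065 m^2


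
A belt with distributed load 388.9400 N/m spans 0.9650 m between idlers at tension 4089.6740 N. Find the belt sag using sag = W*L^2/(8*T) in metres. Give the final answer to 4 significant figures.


sag = 388.9400 * 0.9650^2 / (8 * 4089.6740)
sag = 0.01107 m


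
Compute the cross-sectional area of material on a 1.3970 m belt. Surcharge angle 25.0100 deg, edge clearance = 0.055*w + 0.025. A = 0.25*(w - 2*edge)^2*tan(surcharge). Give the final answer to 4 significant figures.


edge = 0.055*1.3970 + 0.025 = 0.101835 m
ew = 1.3970 - 2*0.101835 = 1.19333 m
A = 0.25 * 1.19333^2 * tan(25.0100 deg)
A = 0.1661 m^2


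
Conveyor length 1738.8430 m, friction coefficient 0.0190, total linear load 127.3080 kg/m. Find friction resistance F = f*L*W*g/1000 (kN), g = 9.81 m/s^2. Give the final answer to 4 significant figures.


F = 0.0190 * 1738.8430 * 127.3080 * 9.81 / 1000
F = 41.26 kN


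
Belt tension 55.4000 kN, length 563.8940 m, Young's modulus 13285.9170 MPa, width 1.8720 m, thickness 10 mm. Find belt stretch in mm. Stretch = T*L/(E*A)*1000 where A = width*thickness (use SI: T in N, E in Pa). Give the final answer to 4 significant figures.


A = 1.8720 * 0.01 = 0.01872 m^2
Stretch = 55.4000*1000 * 563.8940 / (13285.9170e6 * 0.01872) * 1000
Stretch = 125.6 mm


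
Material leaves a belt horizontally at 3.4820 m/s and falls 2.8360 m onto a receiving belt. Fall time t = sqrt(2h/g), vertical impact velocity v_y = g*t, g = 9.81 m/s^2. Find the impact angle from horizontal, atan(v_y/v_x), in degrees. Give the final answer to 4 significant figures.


t = sqrt(2*2.8360/9.81) = 0.760385 s
v_y = 9.81 * 0.760385 = 7.45938 m/s
angle = atan(7.45938 / 3.4820) = 64.98 deg


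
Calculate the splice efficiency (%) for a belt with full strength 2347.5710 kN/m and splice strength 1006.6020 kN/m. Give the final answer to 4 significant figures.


Eff = 1006.6020 / 2347.5710 * 100
Eff = 42.88 %


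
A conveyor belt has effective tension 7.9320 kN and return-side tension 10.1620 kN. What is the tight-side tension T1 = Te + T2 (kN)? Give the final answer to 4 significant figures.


T1 = Te + T2 = 7.9320 + 10.1620
T1 = 18.09 kN


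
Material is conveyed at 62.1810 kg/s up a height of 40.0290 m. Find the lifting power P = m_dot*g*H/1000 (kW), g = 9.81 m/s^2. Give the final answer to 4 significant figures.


P = 62.1810 * 9.81 * 40.0290 / 1000
P = 24.42 kW


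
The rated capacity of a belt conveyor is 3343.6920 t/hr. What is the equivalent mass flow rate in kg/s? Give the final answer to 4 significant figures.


m_dot = 3343.6920 * 1000 / 3600
m_dot = 928.8 kg/s


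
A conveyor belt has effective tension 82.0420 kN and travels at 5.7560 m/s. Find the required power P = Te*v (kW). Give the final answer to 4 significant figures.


P = Te * v = 82.0420 * 5.7560
P = 472.2 kW


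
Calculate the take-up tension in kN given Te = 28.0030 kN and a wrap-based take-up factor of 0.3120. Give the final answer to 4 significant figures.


T_tu = 28.0030 * 0.3120
T_tu = 8.737 kN


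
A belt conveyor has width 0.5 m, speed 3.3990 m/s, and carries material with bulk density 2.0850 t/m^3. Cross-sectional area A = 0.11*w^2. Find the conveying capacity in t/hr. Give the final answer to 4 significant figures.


A = 0.11 * 0.5^2 = 0.0275 m^2
C = 0.0275 * 3.3990 * 2.0850 * 3600
C = 701.6 t/hr


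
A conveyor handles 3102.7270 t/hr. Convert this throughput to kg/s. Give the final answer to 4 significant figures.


m_dot = 3102.7270 * 1000 / 3600
m_dot = 861.9 kg/s


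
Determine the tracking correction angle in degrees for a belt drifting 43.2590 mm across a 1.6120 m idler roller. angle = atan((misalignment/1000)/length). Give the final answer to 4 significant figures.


misalign_m = 43.2590 / 1000 = 0.043259 m
angle = atan(0.043259 / 1.6120)
angle = 1.537 deg


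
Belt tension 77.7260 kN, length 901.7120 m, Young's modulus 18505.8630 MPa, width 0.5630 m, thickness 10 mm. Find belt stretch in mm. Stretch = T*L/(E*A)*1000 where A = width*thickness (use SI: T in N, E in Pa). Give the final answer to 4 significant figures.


A = 0.5630 * 0.01 = 0.00563 m^2
Stretch = 77.7260*1000 * 901.7120 / (18505.8630e6 * 0.00563) * 1000
Stretch = 672.7 mm


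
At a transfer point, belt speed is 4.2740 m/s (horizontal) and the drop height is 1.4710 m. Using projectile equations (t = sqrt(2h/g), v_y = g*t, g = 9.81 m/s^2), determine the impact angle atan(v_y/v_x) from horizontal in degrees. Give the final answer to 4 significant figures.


t = sqrt(2*1.4710/9.81) = 0.547629 s
v_y = 9.81 * 0.547629 = 5.37224 m/s
angle = atan(5.37224 / 4.2740) = 51.50 deg


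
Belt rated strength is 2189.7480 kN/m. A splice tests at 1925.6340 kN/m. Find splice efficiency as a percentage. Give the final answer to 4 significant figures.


Eff = 1925.6340 / 2189.7480 * 100
Eff = 87.94 %


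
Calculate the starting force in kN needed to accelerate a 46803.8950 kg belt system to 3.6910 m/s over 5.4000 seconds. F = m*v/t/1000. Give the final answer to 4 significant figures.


F = 46803.8950 * 3.6910 / 5.4000 / 1000
F = 31.99 kN


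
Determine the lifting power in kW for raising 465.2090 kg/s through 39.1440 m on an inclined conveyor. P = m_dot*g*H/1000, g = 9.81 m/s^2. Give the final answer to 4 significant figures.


P = 465.2090 * 9.81 * 39.1440 / 1000
P = 178.6 kW


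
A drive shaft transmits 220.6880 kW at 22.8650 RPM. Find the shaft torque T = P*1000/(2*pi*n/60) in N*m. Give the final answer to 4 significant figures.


omega = 2*pi*22.8650/60 = 2.39442 rad/s
T = 220.6880*1000 / 2.39442
T = 92170 N*m


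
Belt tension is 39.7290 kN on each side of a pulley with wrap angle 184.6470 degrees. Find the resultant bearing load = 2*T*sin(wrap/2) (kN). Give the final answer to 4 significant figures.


F = 2 * 39.7290 * sin(184.6470/2 deg)
F = 79.39 kN


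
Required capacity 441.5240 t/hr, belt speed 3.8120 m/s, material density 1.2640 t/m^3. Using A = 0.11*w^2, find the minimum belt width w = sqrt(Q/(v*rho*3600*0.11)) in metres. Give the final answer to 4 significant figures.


A_req = 441.5240 / (3.8120 * 1.2640 * 3600) = 0.0254538 m^2
w = sqrt(0.0254538 / 0.11)
w = 0.4810 m


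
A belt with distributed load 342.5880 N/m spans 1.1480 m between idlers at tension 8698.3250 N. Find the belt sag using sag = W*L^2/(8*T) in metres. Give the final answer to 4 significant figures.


sag = 342.5880 * 1.1480^2 / (8 * 8698.3250)
sag = 0.006488 m


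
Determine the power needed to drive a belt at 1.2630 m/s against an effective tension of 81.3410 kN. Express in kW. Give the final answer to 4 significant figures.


P = Te * v = 81.3410 * 1.2630
P = 102.7 kW


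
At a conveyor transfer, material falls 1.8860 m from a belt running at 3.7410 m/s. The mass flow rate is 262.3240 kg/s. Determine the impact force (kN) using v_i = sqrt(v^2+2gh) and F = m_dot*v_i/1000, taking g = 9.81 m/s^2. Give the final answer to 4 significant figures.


v_i = sqrt(3.7410^2 + 2*9.81*1.8860) = 7.14132 m/s
F = 262.3240 * 7.14132 / 1000
F = 1.873 kN


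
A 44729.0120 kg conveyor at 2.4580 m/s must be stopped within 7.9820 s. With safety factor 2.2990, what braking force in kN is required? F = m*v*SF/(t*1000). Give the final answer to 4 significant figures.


F = 44729.0120 * 2.4580 / 7.9820 * 2.2990 / 1000
F = 31.67 kN


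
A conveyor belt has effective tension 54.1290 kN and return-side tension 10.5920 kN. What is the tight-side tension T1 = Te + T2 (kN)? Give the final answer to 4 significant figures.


T1 = Te + T2 = 54.1290 + 10.5920
T1 = 64.72 kN


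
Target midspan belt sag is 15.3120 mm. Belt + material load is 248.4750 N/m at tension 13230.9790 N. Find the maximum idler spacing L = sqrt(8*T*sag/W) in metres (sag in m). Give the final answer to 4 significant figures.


sag = 15.3120/1000 = 0.015312 m
L = sqrt(8 * 13230.9790 * 0.015312 / 248.4750)
L = 2.554 m


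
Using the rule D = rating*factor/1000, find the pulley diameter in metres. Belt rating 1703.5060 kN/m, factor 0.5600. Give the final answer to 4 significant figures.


D = 1703.5060 * 0.5600 / 1000
D = 0.9540 m


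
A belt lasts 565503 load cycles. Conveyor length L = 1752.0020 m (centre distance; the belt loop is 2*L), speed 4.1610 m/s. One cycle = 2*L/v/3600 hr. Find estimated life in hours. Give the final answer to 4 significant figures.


cycle_time = 2 * 1752.0020 / 4.1610 / 3600 = 0.233918 hr
life = 565503 * 0.233918 = 132300 hours


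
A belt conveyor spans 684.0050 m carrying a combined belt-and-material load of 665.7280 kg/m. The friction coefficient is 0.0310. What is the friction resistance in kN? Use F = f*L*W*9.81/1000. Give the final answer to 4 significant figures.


F = 0.0310 * 684.0050 * 665.7280 * 9.81 / 1000
F = 138.5 kN


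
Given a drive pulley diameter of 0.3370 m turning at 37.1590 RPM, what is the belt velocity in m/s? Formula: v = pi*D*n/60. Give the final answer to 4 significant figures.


v = pi * 0.3370 * 37.1590 / 60
v = 0.6557 m/s


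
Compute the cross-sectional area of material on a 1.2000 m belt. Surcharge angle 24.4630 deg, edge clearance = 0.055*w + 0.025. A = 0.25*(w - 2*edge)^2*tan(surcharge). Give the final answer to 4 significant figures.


edge = 0.055*1.2000 + 0.025 = 0.091 m
ew = 1.2000 - 2*0.091 = 1.018 m
A = 0.25 * 1.018^2 * tan(24.4630 deg)
A = 0.1179 m^2


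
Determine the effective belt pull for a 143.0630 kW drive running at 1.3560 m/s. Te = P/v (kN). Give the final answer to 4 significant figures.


Te = P / v = 143.0630 / 1.3560
Te = 105.5 kN


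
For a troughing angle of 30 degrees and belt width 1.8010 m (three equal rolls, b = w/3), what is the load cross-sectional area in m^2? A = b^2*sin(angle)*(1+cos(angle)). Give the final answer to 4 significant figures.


b = 1.8010/3 = 0.600333 m
A = 0.600333^2 * sin(30 deg) * (1 + cos(30 deg))
A = 0.3363 m^2


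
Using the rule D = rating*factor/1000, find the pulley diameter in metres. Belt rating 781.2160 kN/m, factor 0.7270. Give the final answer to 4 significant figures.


D = 781.2160 * 0.7270 / 1000
D = 0.5679 m


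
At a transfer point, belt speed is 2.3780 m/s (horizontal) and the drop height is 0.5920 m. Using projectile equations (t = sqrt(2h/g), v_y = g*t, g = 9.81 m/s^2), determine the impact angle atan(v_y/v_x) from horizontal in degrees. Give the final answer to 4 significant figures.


t = sqrt(2*0.5920/9.81) = 0.347409 s
v_y = 9.81 * 0.347409 = 3.40808 m/s
angle = atan(3.40808 / 2.3780) = 55.09 deg


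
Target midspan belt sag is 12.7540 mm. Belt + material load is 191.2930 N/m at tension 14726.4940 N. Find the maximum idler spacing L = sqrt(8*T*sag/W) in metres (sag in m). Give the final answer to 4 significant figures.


sag = 12.7540/1000 = 0.012754 m
L = sqrt(8 * 14726.4940 * 0.012754 / 191.2930)
L = 2.803 m


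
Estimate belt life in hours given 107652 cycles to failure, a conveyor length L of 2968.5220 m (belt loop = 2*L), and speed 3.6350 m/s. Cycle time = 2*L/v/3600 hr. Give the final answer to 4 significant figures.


cycle_time = 2 * 2968.5220 / 3.6350 / 3600 = 0.453694 hr
life = 107652 * 0.453694 = 48840 hours


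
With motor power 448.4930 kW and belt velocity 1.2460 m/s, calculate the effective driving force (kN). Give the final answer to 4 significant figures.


Te = P / v = 448.4930 / 1.2460
Te = 359.9 kN


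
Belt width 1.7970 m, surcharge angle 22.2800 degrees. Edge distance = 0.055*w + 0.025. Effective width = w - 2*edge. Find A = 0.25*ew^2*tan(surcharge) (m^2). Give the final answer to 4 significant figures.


edge = 0.055*1.7970 + 0.025 = 0.123835 m
ew = 1.7970 - 2*0.123835 = 1.54933 m
A = 0.25 * 1.54933^2 * tan(22.2800 deg)
A = 0.2459 m^2


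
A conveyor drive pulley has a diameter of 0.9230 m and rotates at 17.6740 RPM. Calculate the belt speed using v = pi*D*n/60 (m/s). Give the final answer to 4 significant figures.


v = pi * 0.9230 * 17.6740 / 60
v = 0.8542 m/s


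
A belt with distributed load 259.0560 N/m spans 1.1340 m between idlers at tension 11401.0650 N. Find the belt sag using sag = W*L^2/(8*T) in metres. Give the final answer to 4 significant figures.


sag = 259.0560 * 1.1340^2 / (8 * 11401.0650)
sag = 0.003652 m


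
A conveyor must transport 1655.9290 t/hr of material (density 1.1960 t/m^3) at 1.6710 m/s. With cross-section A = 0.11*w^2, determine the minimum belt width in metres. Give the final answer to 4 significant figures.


A_req = 1655.9290 / (1.6710 * 1.1960 * 3600) = 0.230161 m^2
w = sqrt(0.230161 / 0.11)
w = 1.447 m


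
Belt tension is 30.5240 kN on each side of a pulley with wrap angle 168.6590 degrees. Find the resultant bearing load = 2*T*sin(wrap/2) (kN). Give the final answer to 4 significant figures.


F = 2 * 30.5240 * sin(168.6590/2 deg)
F = 60.75 kN


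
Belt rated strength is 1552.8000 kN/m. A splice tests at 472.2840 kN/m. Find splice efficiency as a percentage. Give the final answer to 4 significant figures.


Eff = 472.2840 / 1552.8000 * 100
Eff = 30.41 %


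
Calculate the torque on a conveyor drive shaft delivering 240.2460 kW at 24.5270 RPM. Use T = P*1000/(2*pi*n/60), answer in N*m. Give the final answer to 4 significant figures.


omega = 2*pi*24.5270/60 = 2.56846 rad/s
T = 240.2460*1000 / 2.56846
T = 93540 N*m


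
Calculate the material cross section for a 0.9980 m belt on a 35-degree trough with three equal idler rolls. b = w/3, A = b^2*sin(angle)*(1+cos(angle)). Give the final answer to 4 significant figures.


b = 0.9980/3 = 0.332667 m
A = 0.332667^2 * sin(35 deg) * (1 + cos(35 deg))
A = 0.1155 m^2


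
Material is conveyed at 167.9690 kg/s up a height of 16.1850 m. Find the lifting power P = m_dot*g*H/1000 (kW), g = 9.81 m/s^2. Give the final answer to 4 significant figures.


P = 167.9690 * 9.81 * 16.1850 / 1000
P = 26.67 kW


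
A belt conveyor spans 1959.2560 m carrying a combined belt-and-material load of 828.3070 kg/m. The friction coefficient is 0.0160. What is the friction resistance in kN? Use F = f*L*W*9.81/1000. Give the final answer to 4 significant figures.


F = 0.0160 * 1959.2560 * 828.3070 * 9.81 / 1000
F = 254.7 kN


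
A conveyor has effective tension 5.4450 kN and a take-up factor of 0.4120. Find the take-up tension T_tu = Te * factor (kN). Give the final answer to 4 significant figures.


T_tu = 5.4450 * 0.4120
T_tu = 2.243 kN


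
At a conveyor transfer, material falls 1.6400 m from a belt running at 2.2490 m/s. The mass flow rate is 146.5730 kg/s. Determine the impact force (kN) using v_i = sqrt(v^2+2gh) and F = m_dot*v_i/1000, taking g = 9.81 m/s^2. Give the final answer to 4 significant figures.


v_i = sqrt(2.2490^2 + 2*9.81*1.6400) = 6.10203 m/s
F = 146.5730 * 6.10203 / 1000
F = 0.8944 kN


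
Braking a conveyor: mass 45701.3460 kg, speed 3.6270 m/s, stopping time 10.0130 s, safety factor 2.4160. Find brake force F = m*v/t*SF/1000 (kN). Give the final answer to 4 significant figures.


F = 45701.3460 * 3.6270 / 10.0130 * 2.4160 / 1000
F = 40.00 kN
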